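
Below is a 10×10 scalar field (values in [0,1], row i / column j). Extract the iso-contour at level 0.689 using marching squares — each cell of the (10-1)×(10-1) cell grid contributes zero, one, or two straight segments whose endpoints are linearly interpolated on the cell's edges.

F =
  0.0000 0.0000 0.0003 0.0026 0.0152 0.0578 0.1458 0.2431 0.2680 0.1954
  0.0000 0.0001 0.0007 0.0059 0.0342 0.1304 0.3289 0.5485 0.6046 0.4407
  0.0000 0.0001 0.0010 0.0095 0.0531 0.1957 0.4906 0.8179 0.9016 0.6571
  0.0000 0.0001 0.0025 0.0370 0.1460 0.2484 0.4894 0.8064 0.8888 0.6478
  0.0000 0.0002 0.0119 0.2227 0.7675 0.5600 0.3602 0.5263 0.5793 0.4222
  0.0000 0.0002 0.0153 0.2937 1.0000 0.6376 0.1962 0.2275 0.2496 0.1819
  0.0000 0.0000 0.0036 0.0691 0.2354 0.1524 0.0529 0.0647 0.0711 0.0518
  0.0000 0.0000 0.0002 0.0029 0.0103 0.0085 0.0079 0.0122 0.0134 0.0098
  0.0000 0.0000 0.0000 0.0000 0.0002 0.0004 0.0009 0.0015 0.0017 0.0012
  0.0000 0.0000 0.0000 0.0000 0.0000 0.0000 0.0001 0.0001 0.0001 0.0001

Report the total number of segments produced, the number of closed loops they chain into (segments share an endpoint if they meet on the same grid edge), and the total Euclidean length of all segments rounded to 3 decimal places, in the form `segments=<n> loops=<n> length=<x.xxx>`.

segments=14 loops=2 length=11.702

cell (1,6): code 0100 → (1.522,7.000)–(2.000,6.606)
cell (1,7): code 1100 → (1.284,8.000)–(1.522,7.000)
cell (1,8): code 1000 → (2.000,8.870)–(1.284,8.000)
cell (2,6): code 0110 → (2.000,6.606)–(3.000,6.630)
cell (2,8): code 1001 → (3.000,8.829)–(2.000,8.870)
cell (3,3): code 0100 → (3.874,4.000)–(4.000,3.856)
cell (3,4): code 1000 → (4.000,4.378)–(3.874,4.000)
cell (3,6): code 0010 → (3.000,6.630)–(3.419,7.000)
cell (3,7): code 0011 → (3.419,7.000)–(3.646,8.000)
cell (3,8): code 0001 → (3.646,8.000)–(3.000,8.829)
cell (4,3): code 0110 → (4.000,3.856)–(5.000,3.560)
cell (4,4): code 1001 → (5.000,4.858)–(4.000,4.378)
cell (5,3): code 0010 → (5.000,3.560)–(5.407,4.000)
cell (5,4): code 0001 → (5.407,4.000)–(5.000,4.858)
total: 14 segments, chained into 2 closed loop(s), length Σ = 11.701926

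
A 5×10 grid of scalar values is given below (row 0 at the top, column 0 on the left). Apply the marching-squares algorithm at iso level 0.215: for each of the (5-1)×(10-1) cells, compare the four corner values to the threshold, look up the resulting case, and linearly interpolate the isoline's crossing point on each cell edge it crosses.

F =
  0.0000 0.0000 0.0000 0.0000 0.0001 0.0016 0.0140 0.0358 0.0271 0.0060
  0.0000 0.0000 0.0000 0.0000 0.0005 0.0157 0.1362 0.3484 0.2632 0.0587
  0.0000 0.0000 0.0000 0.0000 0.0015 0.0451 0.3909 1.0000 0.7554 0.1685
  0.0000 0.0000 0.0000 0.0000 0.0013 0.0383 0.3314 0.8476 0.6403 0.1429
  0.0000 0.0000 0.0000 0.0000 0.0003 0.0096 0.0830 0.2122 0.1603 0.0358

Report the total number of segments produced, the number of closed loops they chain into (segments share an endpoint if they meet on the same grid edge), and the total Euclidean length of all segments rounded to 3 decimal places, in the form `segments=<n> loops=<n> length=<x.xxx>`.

cell (0,6): code 0100 → (0.573,7.000)–(1.000,6.371)
cell (0,7): code 1100 → (0.796,8.000)–(0.573,7.000)
cell (0,8): code 1000 → (1.000,8.236)–(0.796,8.000)
cell (1,5): code 0100 → (1.309,6.000)–(2.000,5.491)
cell (1,6): code 1110 → (1.000,6.371)–(1.309,6.000)
cell (1,8): code 1001 → (2.000,8.921)–(1.000,8.236)
cell (2,5): code 0110 → (2.000,5.491)–(3.000,5.603)
cell (2,8): code 1001 → (3.000,8.855)–(2.000,8.921)
cell (3,5): code 0010 → (3.000,5.603)–(3.469,6.000)
cell (3,6): code 0011 → (3.469,6.000)–(3.996,7.000)
cell (3,7): code 0011 → (3.996,7.000)–(3.886,8.000)
cell (3,8): code 0001 → (3.886,8.000)–(3.000,8.855)
total: 12 segments, chained into 1 closed loop(s), length Σ = 10.639616

segments=12 loops=1 length=10.640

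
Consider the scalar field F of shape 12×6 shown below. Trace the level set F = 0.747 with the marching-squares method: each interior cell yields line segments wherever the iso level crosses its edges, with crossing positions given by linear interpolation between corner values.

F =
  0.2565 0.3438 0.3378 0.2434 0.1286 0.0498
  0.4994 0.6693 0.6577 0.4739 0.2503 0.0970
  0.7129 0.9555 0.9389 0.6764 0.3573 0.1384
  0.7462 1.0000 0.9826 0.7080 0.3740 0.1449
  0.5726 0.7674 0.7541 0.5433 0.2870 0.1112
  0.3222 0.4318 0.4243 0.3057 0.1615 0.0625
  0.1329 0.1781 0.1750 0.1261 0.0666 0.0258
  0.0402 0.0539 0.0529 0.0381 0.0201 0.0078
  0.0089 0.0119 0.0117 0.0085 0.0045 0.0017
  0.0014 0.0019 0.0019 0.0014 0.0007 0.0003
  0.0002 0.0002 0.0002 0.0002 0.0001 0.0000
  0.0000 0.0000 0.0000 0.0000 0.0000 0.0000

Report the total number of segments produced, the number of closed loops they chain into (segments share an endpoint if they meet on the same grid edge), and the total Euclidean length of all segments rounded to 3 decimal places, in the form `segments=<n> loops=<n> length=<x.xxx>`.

segments=10 loops=1 length=8.943

cell (1,0): code 0100 → (1.271,1.000)–(2.000,0.141)
cell (1,1): code 1100 → (1.318,2.000)–(1.271,1.000)
cell (1,2): code 1000 → (2.000,2.731)–(1.318,2.000)
cell (2,0): code 0110 → (2.000,0.141)–(3.000,0.003)
cell (2,2): code 1001 → (3.000,2.858)–(2.000,2.731)
cell (3,0): code 0110 → (3.000,0.003)–(4.000,0.895)
cell (3,2): code 1001 → (4.000,2.034)–(3.000,2.858)
cell (4,0): code 0010 → (4.000,0.895)–(4.061,1.000)
cell (4,1): code 0011 → (4.061,1.000)–(4.022,2.000)
cell (4,2): code 0001 → (4.022,2.000)–(4.000,2.034)
total: 10 segments, chained into 1 closed loop(s), length Σ = 8.943091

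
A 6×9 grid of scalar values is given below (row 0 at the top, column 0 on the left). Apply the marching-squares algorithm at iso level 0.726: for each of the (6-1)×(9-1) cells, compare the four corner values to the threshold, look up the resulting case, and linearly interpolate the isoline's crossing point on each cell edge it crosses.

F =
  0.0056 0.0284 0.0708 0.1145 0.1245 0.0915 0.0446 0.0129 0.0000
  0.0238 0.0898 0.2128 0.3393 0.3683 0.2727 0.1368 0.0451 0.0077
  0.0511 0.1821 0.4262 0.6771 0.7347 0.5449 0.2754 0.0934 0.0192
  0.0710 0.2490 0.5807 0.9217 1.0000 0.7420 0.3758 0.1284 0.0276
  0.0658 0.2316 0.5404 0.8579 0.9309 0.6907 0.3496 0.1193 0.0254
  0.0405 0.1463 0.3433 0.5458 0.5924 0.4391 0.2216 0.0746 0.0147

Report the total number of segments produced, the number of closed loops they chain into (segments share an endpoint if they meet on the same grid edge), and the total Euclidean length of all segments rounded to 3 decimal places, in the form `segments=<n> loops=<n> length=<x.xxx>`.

cell (1,3): code 0100 → (1.976,4.000)–(2.000,3.849)
cell (1,4): code 1000 → (2.000,4.046)–(1.976,4.000)
cell (2,2): code 0100 → (2.200,3.000)–(3.000,2.426)
cell (2,3): code 1110 → (2.000,3.849)–(2.200,3.000)
cell (2,4): code 1101 → (2.919,5.000)–(2.000,4.046)
cell (2,5): code 1000 → (3.000,5.044)–(2.919,5.000)
cell (3,2): code 0110 → (3.000,2.426)–(4.000,2.585)
cell (3,4): code 1011 → (4.000,4.853)–(3.312,5.000)
cell (3,5): code 0001 → (3.312,5.000)–(3.000,5.044)
cell (4,2): code 0010 → (4.000,2.585)–(4.423,3.000)
cell (4,3): code 0011 → (4.423,3.000)–(4.605,4.000)
cell (4,4): code 0001 → (4.605,4.000)–(4.000,4.853)
total: 12 segments, chained into 1 closed loop(s), length Σ = 8.164347

segments=12 loops=1 length=8.164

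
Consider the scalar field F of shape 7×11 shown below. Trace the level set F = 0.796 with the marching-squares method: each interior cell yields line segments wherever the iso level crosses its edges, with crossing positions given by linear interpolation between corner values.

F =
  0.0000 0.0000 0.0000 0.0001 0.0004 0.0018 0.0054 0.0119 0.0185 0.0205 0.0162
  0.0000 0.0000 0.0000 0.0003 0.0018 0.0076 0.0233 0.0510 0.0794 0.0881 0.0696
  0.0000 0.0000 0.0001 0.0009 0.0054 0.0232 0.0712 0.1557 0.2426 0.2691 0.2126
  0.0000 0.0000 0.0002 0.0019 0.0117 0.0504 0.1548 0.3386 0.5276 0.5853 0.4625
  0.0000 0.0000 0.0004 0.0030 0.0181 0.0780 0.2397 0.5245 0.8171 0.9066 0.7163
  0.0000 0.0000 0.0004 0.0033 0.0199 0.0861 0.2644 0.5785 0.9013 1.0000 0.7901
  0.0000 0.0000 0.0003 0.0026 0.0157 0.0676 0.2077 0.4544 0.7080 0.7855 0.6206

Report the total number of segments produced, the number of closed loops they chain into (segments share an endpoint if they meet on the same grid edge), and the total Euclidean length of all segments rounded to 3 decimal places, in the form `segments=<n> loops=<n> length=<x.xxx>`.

cell (3,7): code 0100 → (3.927,8.000)–(4.000,7.928)
cell (3,8): code 1100 → (3.656,9.000)–(3.927,8.000)
cell (3,9): code 1000 → (4.000,9.581)–(3.656,9.000)
cell (4,7): code 0110 → (4.000,7.928)–(5.000,7.674)
cell (4,9): code 1001 → (5.000,9.972)–(4.000,9.581)
cell (5,7): code 0010 → (5.000,7.674)–(5.545,8.000)
cell (5,8): code 0011 → (5.545,8.000)–(5.951,9.000)
cell (5,9): code 0001 → (5.951,9.000)–(5.000,9.972)
total: 8 segments, chained into 1 closed loop(s), length Σ = 6.993704

segments=8 loops=1 length=6.994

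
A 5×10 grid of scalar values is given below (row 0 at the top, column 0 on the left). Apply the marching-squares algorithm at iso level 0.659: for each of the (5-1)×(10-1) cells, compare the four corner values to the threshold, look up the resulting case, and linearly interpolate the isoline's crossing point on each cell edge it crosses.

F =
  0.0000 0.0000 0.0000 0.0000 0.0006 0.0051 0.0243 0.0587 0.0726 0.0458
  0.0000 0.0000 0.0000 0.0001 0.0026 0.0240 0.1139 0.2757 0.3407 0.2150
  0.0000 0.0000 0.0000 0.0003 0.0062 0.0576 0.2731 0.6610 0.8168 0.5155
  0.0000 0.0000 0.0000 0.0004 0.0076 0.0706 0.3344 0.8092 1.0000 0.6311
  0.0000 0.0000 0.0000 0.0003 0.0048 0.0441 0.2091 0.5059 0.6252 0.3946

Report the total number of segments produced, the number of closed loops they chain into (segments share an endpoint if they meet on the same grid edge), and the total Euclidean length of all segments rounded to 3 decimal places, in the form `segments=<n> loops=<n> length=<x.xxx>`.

cell (1,6): code 0100 → (1.995,7.000)–(2.000,6.995)
cell (1,7): code 1100 → (1.669,8.000)–(1.995,7.000)
cell (1,8): code 1000 → (2.000,8.524)–(1.669,8.000)
cell (2,6): code 0110 → (2.000,6.995)–(3.000,6.684)
cell (2,8): code 1001 → (3.000,8.924)–(2.000,8.524)
cell (3,6): code 0010 → (3.000,6.684)–(3.495,7.000)
cell (3,7): code 0011 → (3.495,7.000)–(3.910,8.000)
cell (3,8): code 0001 → (3.910,8.000)–(3.000,8.924)
total: 8 segments, chained into 1 closed loop(s), length Σ = 6.770742

segments=8 loops=1 length=6.771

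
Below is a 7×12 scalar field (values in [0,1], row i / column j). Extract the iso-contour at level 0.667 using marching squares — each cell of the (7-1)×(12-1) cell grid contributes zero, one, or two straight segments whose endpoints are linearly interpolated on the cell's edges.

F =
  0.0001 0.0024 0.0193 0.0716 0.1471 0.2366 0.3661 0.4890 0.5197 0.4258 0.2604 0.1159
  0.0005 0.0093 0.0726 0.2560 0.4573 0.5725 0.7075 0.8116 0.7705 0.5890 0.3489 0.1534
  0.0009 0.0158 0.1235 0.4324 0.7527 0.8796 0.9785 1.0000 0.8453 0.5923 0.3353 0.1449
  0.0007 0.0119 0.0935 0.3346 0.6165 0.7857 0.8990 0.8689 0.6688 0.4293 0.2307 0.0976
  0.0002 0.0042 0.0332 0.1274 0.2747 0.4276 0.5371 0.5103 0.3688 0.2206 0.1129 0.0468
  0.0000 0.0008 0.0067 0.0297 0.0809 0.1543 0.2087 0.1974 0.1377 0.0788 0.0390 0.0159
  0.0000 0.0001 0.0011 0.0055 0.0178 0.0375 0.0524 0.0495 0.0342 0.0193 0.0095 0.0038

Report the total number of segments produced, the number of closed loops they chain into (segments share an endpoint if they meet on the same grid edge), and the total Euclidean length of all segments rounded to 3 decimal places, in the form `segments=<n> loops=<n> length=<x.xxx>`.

segments=16 loops=1 length=12.685

cell (0,5): code 0100 → (0.881,6.000)–(1.000,5.700)
cell (0,6): code 1100 → (0.552,7.000)–(0.881,6.000)
cell (0,7): code 1100 → (0.587,8.000)–(0.552,7.000)
cell (0,8): code 1000 → (1.000,8.570)–(0.587,8.000)
cell (1,3): code 0100 → (1.710,4.000)–(2.000,3.732)
cell (1,4): code 1100 → (1.308,5.000)–(1.710,4.000)
cell (1,5): code 1110 → (1.000,5.700)–(1.308,5.000)
cell (1,8): code 1001 → (2.000,8.705)–(1.000,8.570)
cell (2,3): code 0010 → (2.000,3.732)–(2.629,4.000)
cell (2,4): code 0111 → (2.629,4.000)–(3.000,4.298)
cell (2,8): code 1001 → (3.000,8.008)–(2.000,8.705)
cell (3,4): code 0010 → (3.000,4.298)–(3.331,5.000)
cell (3,5): code 0011 → (3.331,5.000)–(3.641,6.000)
cell (3,6): code 0011 → (3.641,6.000)–(3.563,7.000)
cell (3,7): code 0011 → (3.563,7.000)–(3.006,8.000)
cell (3,8): code 0001 → (3.006,8.000)–(3.000,8.008)
total: 16 segments, chained into 1 closed loop(s), length Σ = 12.685070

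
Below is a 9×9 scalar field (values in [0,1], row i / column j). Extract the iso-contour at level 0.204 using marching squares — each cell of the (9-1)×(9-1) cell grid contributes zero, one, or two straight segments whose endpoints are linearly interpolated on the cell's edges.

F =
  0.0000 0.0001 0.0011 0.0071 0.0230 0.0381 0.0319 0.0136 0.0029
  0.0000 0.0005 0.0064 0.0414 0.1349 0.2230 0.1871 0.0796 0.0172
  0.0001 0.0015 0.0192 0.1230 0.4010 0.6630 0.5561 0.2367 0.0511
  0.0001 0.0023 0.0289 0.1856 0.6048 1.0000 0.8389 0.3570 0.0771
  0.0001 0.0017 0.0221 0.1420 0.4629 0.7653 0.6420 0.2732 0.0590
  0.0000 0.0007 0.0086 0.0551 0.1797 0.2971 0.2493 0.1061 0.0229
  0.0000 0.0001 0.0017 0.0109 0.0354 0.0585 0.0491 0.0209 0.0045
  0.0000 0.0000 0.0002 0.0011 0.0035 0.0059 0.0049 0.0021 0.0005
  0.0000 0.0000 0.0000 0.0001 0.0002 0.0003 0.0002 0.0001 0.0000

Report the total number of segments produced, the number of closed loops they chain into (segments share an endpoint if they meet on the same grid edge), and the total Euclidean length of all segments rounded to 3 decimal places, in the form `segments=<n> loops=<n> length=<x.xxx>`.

segments=18 loops=1 length=13.910

cell (0,4): code 0100 → (0.897,5.000)–(1.000,4.784)
cell (0,5): code 1000 → (1.000,5.529)–(0.897,5.000)
cell (1,3): code 0100 → (1.260,4.000)–(2.000,3.291)
cell (1,4): code 1110 → (1.000,4.784)–(1.260,4.000)
cell (1,5): code 1101 → (1.046,6.000)–(1.000,5.529)
cell (1,6): code 1100 → (1.792,7.000)–(1.046,6.000)
cell (1,7): code 1000 → (2.000,7.176)–(1.792,7.000)
cell (2,3): code 0110 → (2.000,3.291)–(3.000,3.044)
cell (2,7): code 1001 → (3.000,7.547)–(2.000,7.176)
cell (3,3): code 0110 → (3.000,3.044)–(4.000,3.193)
cell (3,7): code 1001 → (4.000,7.323)–(3.000,7.547)
cell (4,3): code 0010 → (4.000,3.193)–(4.914,4.000)
cell (4,4): code 0111 → (4.914,4.000)–(5.000,4.207)
cell (4,6): code 1011 → (5.000,6.316)–(4.414,7.000)
cell (4,7): code 0001 → (4.414,7.000)–(4.000,7.323)
cell (5,4): code 0010 → (5.000,4.207)–(5.390,5.000)
cell (5,5): code 0011 → (5.390,5.000)–(5.226,6.000)
cell (5,6): code 0001 → (5.226,6.000)–(5.000,6.316)
total: 18 segments, chained into 1 closed loop(s), length Σ = 13.909736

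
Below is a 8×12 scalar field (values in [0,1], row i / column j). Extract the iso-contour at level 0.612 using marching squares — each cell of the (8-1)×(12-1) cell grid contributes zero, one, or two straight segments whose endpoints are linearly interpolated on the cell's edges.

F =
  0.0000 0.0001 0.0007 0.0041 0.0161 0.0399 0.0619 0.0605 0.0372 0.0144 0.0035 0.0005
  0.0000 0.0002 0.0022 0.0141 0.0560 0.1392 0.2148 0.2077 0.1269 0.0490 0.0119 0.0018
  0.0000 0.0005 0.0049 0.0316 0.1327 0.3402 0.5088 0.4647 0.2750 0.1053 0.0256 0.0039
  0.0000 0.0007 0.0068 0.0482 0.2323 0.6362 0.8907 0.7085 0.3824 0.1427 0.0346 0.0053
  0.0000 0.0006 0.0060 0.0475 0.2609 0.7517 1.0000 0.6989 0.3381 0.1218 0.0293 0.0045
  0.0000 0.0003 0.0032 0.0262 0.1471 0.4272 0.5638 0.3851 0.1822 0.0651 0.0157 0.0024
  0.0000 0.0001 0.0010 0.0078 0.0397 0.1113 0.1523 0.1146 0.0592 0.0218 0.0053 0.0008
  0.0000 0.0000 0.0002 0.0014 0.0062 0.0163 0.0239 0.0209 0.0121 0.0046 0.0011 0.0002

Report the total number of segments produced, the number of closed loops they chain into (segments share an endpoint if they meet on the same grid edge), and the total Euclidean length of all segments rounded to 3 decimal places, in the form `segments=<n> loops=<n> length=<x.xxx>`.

cell (2,4): code 0100 → (2.918,5.000)–(3.000,4.940)
cell (2,5): code 1100 → (2.270,6.000)–(2.918,5.000)
cell (2,6): code 1100 → (2.604,7.000)–(2.270,6.000)
cell (2,7): code 1000 → (3.000,7.296)–(2.604,7.000)
cell (3,4): code 0110 → (3.000,4.940)–(4.000,4.715)
cell (3,7): code 1001 → (4.000,7.241)–(3.000,7.296)
cell (4,4): code 0010 → (4.000,4.715)–(4.431,5.000)
cell (4,5): code 0011 → (4.431,5.000)–(4.890,6.000)
cell (4,6): code 0011 → (4.890,6.000)–(4.277,7.000)
cell (4,7): code 0001 → (4.277,7.000)–(4.000,7.241)
total: 10 segments, chained into 1 closed loop(s), length Σ = 8.024042

segments=10 loops=1 length=8.024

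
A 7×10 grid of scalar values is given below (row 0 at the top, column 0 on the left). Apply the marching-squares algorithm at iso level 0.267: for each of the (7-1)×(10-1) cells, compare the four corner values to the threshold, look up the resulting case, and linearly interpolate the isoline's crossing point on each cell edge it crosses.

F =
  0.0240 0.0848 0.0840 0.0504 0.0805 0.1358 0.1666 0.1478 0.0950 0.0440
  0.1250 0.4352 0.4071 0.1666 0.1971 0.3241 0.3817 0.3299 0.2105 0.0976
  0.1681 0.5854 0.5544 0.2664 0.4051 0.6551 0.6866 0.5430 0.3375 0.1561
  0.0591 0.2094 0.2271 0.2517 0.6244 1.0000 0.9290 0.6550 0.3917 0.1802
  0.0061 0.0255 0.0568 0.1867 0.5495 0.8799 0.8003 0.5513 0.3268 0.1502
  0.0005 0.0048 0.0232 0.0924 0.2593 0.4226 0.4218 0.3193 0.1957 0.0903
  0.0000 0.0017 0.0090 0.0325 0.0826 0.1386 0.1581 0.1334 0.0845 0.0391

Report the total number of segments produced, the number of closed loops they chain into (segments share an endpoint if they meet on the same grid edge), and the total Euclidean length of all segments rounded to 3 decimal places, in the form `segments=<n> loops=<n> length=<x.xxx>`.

cell (0,0): code 0100 → (0.520,1.000)–(1.000,0.458)
cell (0,1): code 1100 → (0.566,2.000)–(0.520,1.000)
cell (0,2): code 1000 → (1.000,2.583)–(0.566,2.000)
cell (0,4): code 0100 → (0.697,5.000)–(1.000,4.550)
cell (0,5): code 1100 → (0.467,6.000)–(0.697,5.000)
cell (0,6): code 1100 → (0.655,7.000)–(0.467,6.000)
cell (0,7): code 1000 → (1.000,7.527)–(0.655,7.000)
cell (1,0): code 0110 → (1.000,0.458)–(2.000,0.237)
cell (1,2): code 1001 → (2.000,2.998)–(1.000,2.583)
cell (1,3): code 0100 → (1.336,4.000)–(2.000,3.004)
cell (1,4): code 1110 → (1.000,4.550)–(1.336,4.000)
cell (1,7): code 1101 → (1.445,8.000)–(1.000,7.527)
cell (1,8): code 1000 → (2.000,8.389)–(1.445,8.000)
cell (2,0): code 0010 → (2.000,0.237)–(2.847,1.000)
cell (2,1): code 0011 → (2.847,1.000)–(2.878,2.000)
cell (2,2): code 0001 → (2.878,2.000)–(2.000,2.998)
cell (2,3): code 0110 → (2.000,3.004)–(3.000,3.041)
cell (2,8): code 1001 → (3.000,8.590)–(2.000,8.389)
cell (3,3): code 0110 → (3.000,3.041)–(4.000,3.221)
cell (3,8): code 1001 → (4.000,8.339)–(3.000,8.590)
cell (4,3): code 0010 → (4.000,3.221)–(4.973,4.000)
cell (4,4): code 0111 → (4.973,4.000)–(5.000,4.047)
cell (4,7): code 1011 → (5.000,7.423)–(4.456,8.000)
cell (4,8): code 0001 → (4.456,8.000)–(4.000,8.339)
cell (5,4): code 0010 → (5.000,4.047)–(5.548,5.000)
cell (5,5): code 0011 → (5.548,5.000)–(5.587,6.000)
cell (5,6): code 0011 → (5.587,6.000)–(5.281,7.000)
cell (5,7): code 0001 → (5.281,7.000)–(5.000,7.423)
total: 28 segments, chained into 2 closed loop(s), length Σ = 24.795658

segments=28 loops=2 length=24.796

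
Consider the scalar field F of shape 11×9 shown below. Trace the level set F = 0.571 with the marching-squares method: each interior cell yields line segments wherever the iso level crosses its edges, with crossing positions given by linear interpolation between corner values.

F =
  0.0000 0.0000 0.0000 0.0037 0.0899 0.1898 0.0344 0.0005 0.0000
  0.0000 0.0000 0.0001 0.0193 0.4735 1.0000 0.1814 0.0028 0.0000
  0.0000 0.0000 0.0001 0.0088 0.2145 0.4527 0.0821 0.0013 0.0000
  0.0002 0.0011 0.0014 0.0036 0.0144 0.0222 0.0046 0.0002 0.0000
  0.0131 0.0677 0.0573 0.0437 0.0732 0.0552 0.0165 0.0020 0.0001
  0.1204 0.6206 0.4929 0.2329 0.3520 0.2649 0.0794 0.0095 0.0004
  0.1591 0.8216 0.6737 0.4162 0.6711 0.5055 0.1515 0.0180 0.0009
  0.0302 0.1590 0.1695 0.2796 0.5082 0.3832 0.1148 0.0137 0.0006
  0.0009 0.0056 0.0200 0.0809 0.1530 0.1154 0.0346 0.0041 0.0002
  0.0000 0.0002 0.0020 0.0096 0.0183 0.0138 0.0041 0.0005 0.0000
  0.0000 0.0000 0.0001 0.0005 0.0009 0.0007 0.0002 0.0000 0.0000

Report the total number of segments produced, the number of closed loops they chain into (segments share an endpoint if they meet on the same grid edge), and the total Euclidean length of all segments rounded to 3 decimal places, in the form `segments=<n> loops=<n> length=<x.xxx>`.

segments=16 loops=3 length=11.576

cell (0,4): code 0100 → (0.471,5.000)–(1.000,4.185)
cell (0,5): code 1000 → (1.000,5.524)–(0.471,5.000)
cell (1,4): code 0010 → (1.000,4.185)–(1.784,5.000)
cell (1,5): code 0001 → (1.784,5.000)–(1.000,5.524)
cell (4,0): code 0100 → (4.910,1.000)–(5.000,0.901)
cell (4,1): code 1000 → (5.000,1.388)–(4.910,1.000)
cell (5,0): code 0110 → (5.000,0.901)–(6.000,0.622)
cell (5,1): code 1101 → (5.432,2.000)–(5.000,1.388)
cell (5,2): code 1000 → (6.000,2.399)–(5.432,2.000)
cell (5,3): code 0100 → (5.686,4.000)–(6.000,3.607)
cell (5,4): code 1000 → (6.000,4.604)–(5.686,4.000)
cell (6,0): code 0010 → (6.000,0.622)–(6.378,1.000)
cell (6,1): code 0011 → (6.378,1.000)–(6.204,2.000)
cell (6,2): code 0001 → (6.204,2.000)–(6.000,2.399)
cell (6,3): code 0010 → (6.000,3.607)–(6.614,4.000)
cell (6,4): code 0001 → (6.614,4.000)–(6.000,4.604)
total: 16 segments, chained into 3 closed loop(s), length Σ = 11.576379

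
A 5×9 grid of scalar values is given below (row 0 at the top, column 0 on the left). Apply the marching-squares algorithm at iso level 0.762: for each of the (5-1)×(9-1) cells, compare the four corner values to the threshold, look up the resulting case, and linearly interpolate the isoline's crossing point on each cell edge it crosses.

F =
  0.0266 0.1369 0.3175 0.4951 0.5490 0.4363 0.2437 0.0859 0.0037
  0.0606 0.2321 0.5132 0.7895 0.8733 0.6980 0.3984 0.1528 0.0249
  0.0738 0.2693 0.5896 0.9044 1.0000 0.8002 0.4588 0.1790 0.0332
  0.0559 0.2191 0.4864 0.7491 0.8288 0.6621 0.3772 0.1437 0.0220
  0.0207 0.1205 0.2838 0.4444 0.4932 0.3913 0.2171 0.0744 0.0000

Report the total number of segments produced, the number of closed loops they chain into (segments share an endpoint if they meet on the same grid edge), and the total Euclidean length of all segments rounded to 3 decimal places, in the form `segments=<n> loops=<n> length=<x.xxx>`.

segments=12 loops=1 length=7.815

cell (0,2): code 0100 → (0.907,3.000)–(1.000,2.900)
cell (0,3): code 1100 → (0.657,4.000)–(0.907,3.000)
cell (0,4): code 1000 → (1.000,4.635)–(0.657,4.000)
cell (1,2): code 0110 → (1.000,2.900)–(2.000,2.548)
cell (1,4): code 1101 → (1.626,5.000)–(1.000,4.635)
cell (1,5): code 1000 → (2.000,5.112)–(1.626,5.000)
cell (2,2): code 0010 → (2.000,2.548)–(2.917,3.000)
cell (2,3): code 0111 → (2.917,3.000)–(3.000,3.162)
cell (2,4): code 1011 → (3.000,4.401)–(2.277,5.000)
cell (2,5): code 0001 → (2.277,5.000)–(2.000,5.112)
cell (3,3): code 0010 → (3.000,3.162)–(3.199,4.000)
cell (3,4): code 0001 → (3.199,4.000)–(3.000,4.401)
total: 12 segments, chained into 1 closed loop(s), length Σ = 7.815433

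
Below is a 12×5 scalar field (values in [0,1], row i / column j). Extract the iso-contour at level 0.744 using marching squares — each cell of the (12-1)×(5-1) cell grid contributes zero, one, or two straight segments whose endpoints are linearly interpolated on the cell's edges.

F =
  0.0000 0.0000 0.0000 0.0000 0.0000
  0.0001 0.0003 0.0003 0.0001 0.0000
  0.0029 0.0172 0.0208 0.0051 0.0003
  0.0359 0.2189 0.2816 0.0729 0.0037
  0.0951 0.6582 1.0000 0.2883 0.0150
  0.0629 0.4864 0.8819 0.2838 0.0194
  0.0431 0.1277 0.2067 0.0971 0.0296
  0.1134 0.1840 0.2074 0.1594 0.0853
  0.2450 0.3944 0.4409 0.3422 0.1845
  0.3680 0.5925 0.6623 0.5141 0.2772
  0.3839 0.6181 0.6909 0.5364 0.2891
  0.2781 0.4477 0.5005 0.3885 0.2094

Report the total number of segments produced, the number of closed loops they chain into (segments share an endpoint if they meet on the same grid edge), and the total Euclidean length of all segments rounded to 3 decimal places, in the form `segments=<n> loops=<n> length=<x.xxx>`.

segments=6 loops=1 length=4.133

cell (3,1): code 0100 → (3.644,2.000)–(4.000,1.251)
cell (3,2): code 1000 → (4.000,2.360)–(3.644,2.000)
cell (4,1): code 0110 → (4.000,1.251)–(5.000,1.651)
cell (4,2): code 1001 → (5.000,2.231)–(4.000,2.360)
cell (5,1): code 0010 → (5.000,1.651)–(5.204,2.000)
cell (5,2): code 0001 → (5.204,2.000)–(5.000,2.231)
total: 6 segments, chained into 1 closed loop(s), length Σ = 4.133303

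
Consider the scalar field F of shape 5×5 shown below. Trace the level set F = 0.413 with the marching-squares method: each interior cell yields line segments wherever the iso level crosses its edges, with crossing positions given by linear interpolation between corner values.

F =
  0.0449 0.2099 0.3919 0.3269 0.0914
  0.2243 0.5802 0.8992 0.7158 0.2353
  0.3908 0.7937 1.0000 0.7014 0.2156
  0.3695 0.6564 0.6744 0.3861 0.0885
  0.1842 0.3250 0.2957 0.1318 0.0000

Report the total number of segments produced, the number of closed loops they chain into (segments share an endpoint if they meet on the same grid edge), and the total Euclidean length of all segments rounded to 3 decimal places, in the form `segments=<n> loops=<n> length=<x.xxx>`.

cell (0,0): code 0100 → (0.548,1.000)–(1.000,0.530)
cell (0,1): code 1100 → (0.042,2.000)–(0.548,1.000)
cell (0,2): code 1100 → (0.221,3.000)–(0.042,2.000)
cell (0,3): code 1000 → (1.000,3.630)–(0.221,3.000)
cell (1,0): code 0110 → (1.000,0.530)–(2.000,0.055)
cell (1,3): code 1001 → (2.000,3.594)–(1.000,3.630)
cell (2,0): code 0110 → (2.000,0.055)–(3.000,0.152)
cell (2,2): code 1011 → (3.000,2.907)–(2.915,3.000)
cell (2,3): code 0001 → (2.915,3.000)–(2.000,3.594)
cell (3,0): code 0010 → (3.000,0.152)–(3.734,1.000)
cell (3,1): code 0011 → (3.734,1.000)–(3.690,2.000)
cell (3,2): code 0001 → (3.690,2.000)–(3.000,2.907)
total: 12 segments, chained into 1 closed loop(s), length Σ = 11.382403

segments=12 loops=1 length=11.382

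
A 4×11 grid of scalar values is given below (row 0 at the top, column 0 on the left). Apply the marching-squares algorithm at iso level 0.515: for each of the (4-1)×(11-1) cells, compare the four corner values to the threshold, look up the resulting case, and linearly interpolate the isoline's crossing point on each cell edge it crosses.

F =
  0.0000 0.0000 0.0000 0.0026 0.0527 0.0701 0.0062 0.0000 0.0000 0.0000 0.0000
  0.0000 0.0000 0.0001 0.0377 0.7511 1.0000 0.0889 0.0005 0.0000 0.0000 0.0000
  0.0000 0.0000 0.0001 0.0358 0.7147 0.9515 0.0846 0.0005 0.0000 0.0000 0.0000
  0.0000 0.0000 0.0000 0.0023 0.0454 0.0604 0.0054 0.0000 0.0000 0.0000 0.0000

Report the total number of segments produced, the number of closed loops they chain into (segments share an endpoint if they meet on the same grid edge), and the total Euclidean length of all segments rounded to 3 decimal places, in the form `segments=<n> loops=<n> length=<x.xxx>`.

segments=8 loops=1 length=6.376

cell (0,3): code 0100 → (0.662,4.000)–(1.000,3.669)
cell (0,4): code 1100 → (0.478,5.000)–(0.662,4.000)
cell (0,5): code 1000 → (1.000,5.532)–(0.478,5.000)
cell (1,3): code 0110 → (1.000,3.669)–(2.000,3.706)
cell (1,5): code 1001 → (2.000,5.504)–(1.000,5.532)
cell (2,3): code 0010 → (2.000,3.706)–(2.298,4.000)
cell (2,4): code 0011 → (2.298,4.000)–(2.490,5.000)
cell (2,5): code 0001 → (2.490,5.000)–(2.000,5.504)
total: 8 segments, chained into 1 closed loop(s), length Σ = 6.375758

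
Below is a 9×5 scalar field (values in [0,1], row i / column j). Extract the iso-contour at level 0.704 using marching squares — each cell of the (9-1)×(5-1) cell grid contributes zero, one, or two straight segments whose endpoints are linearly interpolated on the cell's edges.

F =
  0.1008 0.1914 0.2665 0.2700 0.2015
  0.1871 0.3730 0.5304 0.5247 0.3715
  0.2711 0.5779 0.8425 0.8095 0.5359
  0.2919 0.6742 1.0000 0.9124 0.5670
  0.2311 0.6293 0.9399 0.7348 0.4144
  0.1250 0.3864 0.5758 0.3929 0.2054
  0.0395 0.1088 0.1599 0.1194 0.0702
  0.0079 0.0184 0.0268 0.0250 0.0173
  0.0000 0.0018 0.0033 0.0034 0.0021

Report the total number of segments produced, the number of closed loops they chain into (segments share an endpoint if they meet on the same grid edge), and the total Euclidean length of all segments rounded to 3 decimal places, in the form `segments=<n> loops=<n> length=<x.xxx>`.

segments=10 loops=1 length=8.726

cell (1,1): code 0100 → (1.556,2.000)–(2.000,1.477)
cell (1,2): code 1100 → (1.630,3.000)–(1.556,2.000)
cell (1,3): code 1000 → (2.000,3.386)–(1.630,3.000)
cell (2,1): code 0110 → (2.000,1.477)–(3.000,1.091)
cell (2,3): code 1001 → (3.000,3.603)–(2.000,3.386)
cell (3,1): code 0110 → (3.000,1.091)–(4.000,1.241)
cell (3,3): code 1001 → (4.000,3.096)–(3.000,3.603)
cell (4,1): code 0010 → (4.000,1.241)–(4.648,2.000)
cell (4,2): code 0011 → (4.648,2.000)–(4.090,3.000)
cell (4,3): code 0001 → (4.090,3.000)–(4.000,3.096)
total: 10 segments, chained into 1 closed loop(s), length Σ = 8.726077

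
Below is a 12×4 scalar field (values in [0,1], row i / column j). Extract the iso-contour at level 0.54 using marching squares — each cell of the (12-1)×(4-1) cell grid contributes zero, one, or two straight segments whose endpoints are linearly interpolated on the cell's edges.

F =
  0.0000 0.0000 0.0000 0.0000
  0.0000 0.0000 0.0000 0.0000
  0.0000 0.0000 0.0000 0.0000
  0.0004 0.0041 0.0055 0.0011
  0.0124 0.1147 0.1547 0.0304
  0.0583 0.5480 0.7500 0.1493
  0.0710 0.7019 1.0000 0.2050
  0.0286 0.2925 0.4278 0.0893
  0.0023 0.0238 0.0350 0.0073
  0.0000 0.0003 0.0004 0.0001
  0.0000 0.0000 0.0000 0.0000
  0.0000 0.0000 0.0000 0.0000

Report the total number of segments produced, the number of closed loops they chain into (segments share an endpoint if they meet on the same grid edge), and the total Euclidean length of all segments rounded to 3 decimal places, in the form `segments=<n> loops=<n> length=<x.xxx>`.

cell (4,0): code 0100 → (4.982,1.000)–(5.000,0.984)
cell (4,1): code 1100 → (4.647,2.000)–(4.982,1.000)
cell (4,2): code 1000 → (5.000,2.350)–(4.647,2.000)
cell (5,0): code 0110 → (5.000,0.984)–(6.000,0.743)
cell (5,2): code 1001 → (6.000,2.579)–(5.000,2.350)
cell (6,0): code 0010 → (6.000,0.743)–(6.395,1.000)
cell (6,1): code 0011 → (6.395,1.000)–(6.804,2.000)
cell (6,2): code 0001 → (6.804,2.000)–(6.000,2.579)
total: 8 segments, chained into 1 closed loop(s), length Σ = 6.172168

segments=8 loops=1 length=6.172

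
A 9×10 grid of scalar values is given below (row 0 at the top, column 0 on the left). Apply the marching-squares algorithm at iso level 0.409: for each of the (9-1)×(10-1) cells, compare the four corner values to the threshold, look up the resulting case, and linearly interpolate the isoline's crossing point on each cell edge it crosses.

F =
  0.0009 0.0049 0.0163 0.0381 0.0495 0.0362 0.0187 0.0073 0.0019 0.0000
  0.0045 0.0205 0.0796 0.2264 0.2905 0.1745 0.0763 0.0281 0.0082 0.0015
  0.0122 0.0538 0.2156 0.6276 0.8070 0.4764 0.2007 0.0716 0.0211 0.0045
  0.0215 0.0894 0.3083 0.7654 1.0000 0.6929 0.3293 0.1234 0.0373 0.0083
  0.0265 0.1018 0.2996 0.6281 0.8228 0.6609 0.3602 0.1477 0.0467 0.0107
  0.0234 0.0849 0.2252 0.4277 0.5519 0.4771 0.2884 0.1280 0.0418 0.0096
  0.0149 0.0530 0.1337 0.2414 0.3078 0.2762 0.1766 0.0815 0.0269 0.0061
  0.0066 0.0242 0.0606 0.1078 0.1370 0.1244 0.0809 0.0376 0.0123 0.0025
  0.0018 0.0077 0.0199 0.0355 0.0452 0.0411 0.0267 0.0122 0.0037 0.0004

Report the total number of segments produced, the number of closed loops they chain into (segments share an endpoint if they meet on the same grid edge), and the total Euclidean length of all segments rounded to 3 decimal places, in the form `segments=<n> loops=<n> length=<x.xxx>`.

segments=14 loops=1 length=12.464

cell (1,2): code 0100 → (1.455,3.000)–(2.000,2.469)
cell (1,3): code 1100 → (1.229,4.000)–(1.455,3.000)
cell (1,4): code 1100 → (1.777,5.000)–(1.229,4.000)
cell (1,5): code 1000 → (2.000,5.244)–(1.777,5.000)
cell (2,2): code 0110 → (2.000,2.469)–(3.000,2.220)
cell (2,5): code 1001 → (3.000,5.781)–(2.000,5.244)
cell (3,2): code 0110 → (3.000,2.220)–(4.000,2.333)
cell (3,5): code 1001 → (4.000,5.838)–(3.000,5.781)
cell (4,2): code 0110 → (4.000,2.333)–(5.000,2.908)
cell (4,5): code 1001 → (5.000,5.361)–(4.000,5.838)
cell (5,2): code 0010 → (5.000,2.908)–(5.100,3.000)
cell (5,3): code 0011 → (5.100,3.000)–(5.585,4.000)
cell (5,4): code 0011 → (5.585,4.000)–(5.339,5.000)
cell (5,5): code 0001 → (5.339,5.000)–(5.000,5.361)
total: 14 segments, chained into 1 closed loop(s), length Σ = 12.464053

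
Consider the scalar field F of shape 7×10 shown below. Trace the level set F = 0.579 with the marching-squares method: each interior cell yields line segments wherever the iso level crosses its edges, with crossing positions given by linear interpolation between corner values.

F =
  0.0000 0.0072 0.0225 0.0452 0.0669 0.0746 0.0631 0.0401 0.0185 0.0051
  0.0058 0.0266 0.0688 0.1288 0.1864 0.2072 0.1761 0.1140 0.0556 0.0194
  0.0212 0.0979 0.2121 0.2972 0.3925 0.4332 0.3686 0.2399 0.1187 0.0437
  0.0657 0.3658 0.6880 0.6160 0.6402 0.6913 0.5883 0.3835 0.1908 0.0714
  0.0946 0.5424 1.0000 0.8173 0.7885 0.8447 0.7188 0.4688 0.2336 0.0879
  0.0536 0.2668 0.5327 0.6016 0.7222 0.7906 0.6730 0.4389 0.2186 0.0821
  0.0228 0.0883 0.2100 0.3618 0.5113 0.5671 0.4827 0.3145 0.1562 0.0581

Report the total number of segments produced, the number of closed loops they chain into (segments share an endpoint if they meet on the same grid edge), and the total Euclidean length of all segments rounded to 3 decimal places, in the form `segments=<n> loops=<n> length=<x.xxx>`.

cell (2,1): code 0100 → (2.771,2.000)–(3.000,1.662)
cell (2,2): code 1100 → (2.884,3.000)–(2.771,2.000)
cell (2,3): code 1100 → (2.753,4.000)–(2.884,3.000)
cell (2,4): code 1100 → (2.565,5.000)–(2.753,4.000)
cell (2,5): code 1100 → (2.958,6.000)–(2.565,5.000)
cell (2,6): code 1000 → (3.000,6.045)–(2.958,6.000)
cell (3,1): code 0110 → (3.000,1.662)–(4.000,1.080)
cell (3,6): code 1001 → (4.000,6.559)–(3.000,6.045)
cell (4,1): code 0010 → (4.000,1.080)–(4.901,2.000)
cell (4,2): code 0111 → (4.901,2.000)–(5.000,2.672)
cell (4,6): code 1001 → (5.000,6.402)–(4.000,6.559)
cell (5,2): code 0010 → (5.000,2.672)–(5.094,3.000)
cell (5,3): code 0011 → (5.094,3.000)–(5.679,4.000)
cell (5,4): code 0011 → (5.679,4.000)–(5.947,5.000)
cell (5,5): code 0011 → (5.947,5.000)–(5.494,6.000)
cell (5,6): code 0001 → (5.494,6.000)–(5.000,6.402)
total: 16 segments, chained into 1 closed loop(s), length Σ = 14.107095

segments=16 loops=1 length=14.107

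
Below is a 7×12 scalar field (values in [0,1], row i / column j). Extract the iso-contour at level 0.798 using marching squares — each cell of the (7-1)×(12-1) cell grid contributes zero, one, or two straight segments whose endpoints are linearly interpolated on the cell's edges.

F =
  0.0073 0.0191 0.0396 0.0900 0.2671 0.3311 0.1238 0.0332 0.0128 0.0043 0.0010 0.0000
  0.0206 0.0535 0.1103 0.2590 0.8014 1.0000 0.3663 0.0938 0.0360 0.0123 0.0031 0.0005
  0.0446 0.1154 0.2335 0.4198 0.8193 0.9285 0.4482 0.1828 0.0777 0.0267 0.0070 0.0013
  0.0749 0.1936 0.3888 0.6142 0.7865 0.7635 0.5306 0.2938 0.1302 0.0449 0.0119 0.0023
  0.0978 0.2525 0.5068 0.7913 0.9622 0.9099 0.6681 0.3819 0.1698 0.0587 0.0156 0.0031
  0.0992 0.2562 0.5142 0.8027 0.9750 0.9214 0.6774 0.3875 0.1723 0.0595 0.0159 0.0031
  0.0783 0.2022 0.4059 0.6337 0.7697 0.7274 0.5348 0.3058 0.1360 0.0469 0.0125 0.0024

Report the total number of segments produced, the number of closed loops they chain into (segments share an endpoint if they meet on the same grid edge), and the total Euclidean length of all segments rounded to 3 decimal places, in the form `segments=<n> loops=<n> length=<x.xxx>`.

cell (0,3): code 0100 → (0.994,4.000)–(1.000,3.994)
cell (0,4): code 1100 → (0.698,5.000)–(0.994,4.000)
cell (0,5): code 1000 → (1.000,5.319)–(0.698,5.000)
cell (1,3): code 0110 → (1.000,3.994)–(2.000,3.947)
cell (1,5): code 1001 → (2.000,5.272)–(1.000,5.319)
cell (2,3): code 0010 → (2.000,3.947)–(2.649,4.000)
cell (2,4): code 0011 → (2.649,4.000)–(2.791,5.000)
cell (2,5): code 0001 → (2.791,5.000)–(2.000,5.272)
cell (3,3): code 0100 → (3.065,4.000)–(4.000,3.039)
cell (3,4): code 1100 → (3.236,5.000)–(3.065,4.000)
cell (3,5): code 1000 → (4.000,5.463)–(3.236,5.000)
cell (4,2): code 0100 → (4.588,3.000)–(5.000,2.984)
cell (4,3): code 1110 → (4.000,3.039)–(4.588,3.000)
cell (4,5): code 1001 → (5.000,5.506)–(4.000,5.463)
cell (5,2): code 0010 → (5.000,2.984)–(5.028,3.000)
cell (5,3): code 0011 → (5.028,3.000)–(5.862,4.000)
cell (5,4): code 0011 → (5.862,4.000)–(5.636,5.000)
cell (5,5): code 0001 → (5.636,5.000)–(5.000,5.506)
total: 18 segments, chained into 2 closed loop(s), length Σ = 14.414090

segments=18 loops=2 length=14.414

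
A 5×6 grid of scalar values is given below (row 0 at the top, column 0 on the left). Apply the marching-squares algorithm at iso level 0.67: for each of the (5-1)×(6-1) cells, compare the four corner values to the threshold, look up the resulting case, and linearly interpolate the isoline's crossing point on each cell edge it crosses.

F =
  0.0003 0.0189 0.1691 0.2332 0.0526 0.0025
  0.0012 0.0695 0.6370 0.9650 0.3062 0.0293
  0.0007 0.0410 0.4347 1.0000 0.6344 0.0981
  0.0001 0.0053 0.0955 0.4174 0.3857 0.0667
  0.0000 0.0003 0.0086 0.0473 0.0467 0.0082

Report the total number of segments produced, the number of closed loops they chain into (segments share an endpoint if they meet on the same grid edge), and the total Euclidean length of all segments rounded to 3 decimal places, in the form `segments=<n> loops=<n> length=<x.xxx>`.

cell (0,2): code 0100 → (0.597,3.000)–(1.000,2.101)
cell (0,3): code 1000 → (1.000,3.448)–(0.597,3.000)
cell (1,2): code 0110 → (1.000,2.101)–(2.000,2.416)
cell (1,3): code 1001 → (2.000,3.903)–(1.000,3.448)
cell (2,2): code 0010 → (2.000,2.416)–(2.566,3.000)
cell (2,3): code 0001 → (2.566,3.000)–(2.000,3.903)
total: 6 segments, chained into 1 closed loop(s), length Σ = 5.614344

segments=6 loops=1 length=5.614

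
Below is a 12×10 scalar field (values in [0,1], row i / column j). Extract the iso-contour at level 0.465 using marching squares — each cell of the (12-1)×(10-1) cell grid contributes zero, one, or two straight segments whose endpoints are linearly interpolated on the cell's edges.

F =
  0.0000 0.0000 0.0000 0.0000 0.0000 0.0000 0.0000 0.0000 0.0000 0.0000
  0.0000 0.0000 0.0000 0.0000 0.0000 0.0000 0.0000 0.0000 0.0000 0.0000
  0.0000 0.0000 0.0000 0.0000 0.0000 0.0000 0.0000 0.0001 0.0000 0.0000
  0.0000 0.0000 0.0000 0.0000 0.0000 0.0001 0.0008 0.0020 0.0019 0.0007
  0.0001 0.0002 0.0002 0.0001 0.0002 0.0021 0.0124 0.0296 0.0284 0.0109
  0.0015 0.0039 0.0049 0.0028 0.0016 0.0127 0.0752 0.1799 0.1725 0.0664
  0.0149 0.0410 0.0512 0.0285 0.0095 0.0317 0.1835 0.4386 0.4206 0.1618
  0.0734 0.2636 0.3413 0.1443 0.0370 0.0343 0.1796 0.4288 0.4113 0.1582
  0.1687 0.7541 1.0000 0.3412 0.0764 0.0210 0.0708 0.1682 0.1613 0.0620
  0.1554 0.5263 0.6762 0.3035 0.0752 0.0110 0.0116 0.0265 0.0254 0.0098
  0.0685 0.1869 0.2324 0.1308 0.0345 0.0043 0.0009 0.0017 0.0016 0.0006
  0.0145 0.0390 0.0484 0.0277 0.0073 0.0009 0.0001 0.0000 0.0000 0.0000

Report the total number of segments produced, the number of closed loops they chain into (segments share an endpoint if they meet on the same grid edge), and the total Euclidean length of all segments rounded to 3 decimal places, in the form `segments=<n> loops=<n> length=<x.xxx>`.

segments=8 loops=1 length=7.052

cell (7,0): code 0100 → (7.411,1.000)–(8.000,0.506)
cell (7,1): code 1100 → (7.188,2.000)–(7.411,1.000)
cell (7,2): code 1000 → (8.000,2.812)–(7.188,2.000)
cell (8,0): code 0110 → (8.000,0.506)–(9.000,0.835)
cell (8,2): code 1001 → (9.000,2.567)–(8.000,2.812)
cell (9,0): code 0010 → (9.000,0.835)–(9.181,1.000)
cell (9,1): code 0011 → (9.181,1.000)–(9.476,2.000)
cell (9,2): code 0001 → (9.476,2.000)–(9.000,2.567)
total: 8 segments, chained into 1 closed loop(s), length Σ = 7.051780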